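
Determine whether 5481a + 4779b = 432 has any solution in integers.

gcd(5481, 4779) = 27.
27 divides 432, so integer solutions exist.

yes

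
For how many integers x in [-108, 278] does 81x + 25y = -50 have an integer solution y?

16

gcd(81, 25) = 1.
By Bézout, 81×(-4) + 25×(13) = 1.
Particular solution: (0, -2).
General solution: x = 0 + 25t, y = -2 - 81t for integer t.
-108 ≤ 0 + 25t ≤ 278 gives t ∈ [-4, 11], which is 16 values.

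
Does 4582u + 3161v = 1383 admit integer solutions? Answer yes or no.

no

gcd(4582, 3161) = 29  (4582 = 1*3161 + 1421, 3161 = 2*1421 + 319, 1421 = 4*319 + 145, 319 = 2*145 + 29, 145 = 5*29).
29 does not divide 1383 (remainder 20), so no integer solutions.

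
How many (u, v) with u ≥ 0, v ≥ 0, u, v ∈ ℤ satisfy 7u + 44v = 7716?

gcd(44, 7):
  44 = 6*7 + 2
  7 = 3*2 + 1
  2 = 2*1
so gcd(44, 7) = 1.
Back-substitute for Bézout coefficients:
  1 = 7 - 3*2
  ... = 7*(19) + 44*(-3)
Scale by 7716: one solution is (146604, -23148). Reduce u mod 44: (40, 169).
General: u = 40 + 44t, v = 169 - 7t.
u ≥ 0 ⇒ t ≥ 0; v ≥ 0 ⇒ t ≤ 24. So t ∈ [0, 24]: 25 solutions.

25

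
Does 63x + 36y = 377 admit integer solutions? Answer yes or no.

no

gcd(63, 36) = 9.
9 does not divide 377 (remainder 8), so no integer solutions.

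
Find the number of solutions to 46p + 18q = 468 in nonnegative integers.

gcd(46, 18):
  46 = 2*18 + 10
  18 = 1*10 + 8
  10 = 1*8 + 2
  8 = 4*2
so gcd(46, 18) = 2.
Back-substitute for Bézout coefficients:
  2 = 10 - 1*8
  ... = 46*(2) + 18*(-5)
Scale by 234: one solution is (468, -1170). Reduce p mod 9: (0, 26).
General: p = 0 + 9t, q = 26 - 23t.
p ≥ 0 ⇒ t ≥ 0; q ≥ 0 ⇒ t ≤ 1. So t ∈ [0, 1]: 2 solutions.

2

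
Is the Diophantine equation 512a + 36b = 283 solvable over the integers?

gcd(512, 36) = 4.
4 does not divide 283 (remainder 3), so no integer solutions.

no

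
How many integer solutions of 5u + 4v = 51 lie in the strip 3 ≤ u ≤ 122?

gcd(5, 4) = 1  (5 = 1*4 + 1, 4 = 4*1).
Back-substituting, 5*(1) + 4*(-1) = 1.
Scale by 51: particular solution (51, -51); reduce u mod 4: (3, 9).
General solution: u = 3 + 4t, v = 9 - 5t for integer t.
3 ≤ 3 + 4t ≤ 122 gives t ∈ [0, 29], which is 30 values.

30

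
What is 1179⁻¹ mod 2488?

555

gcd(2488, 1179) = 1.
By Bézout, 1179·(555) + 2488·(-263) = 1.
So 1179·555 ≡ 1 (mod 2488), and 555 mod 2488 = 555.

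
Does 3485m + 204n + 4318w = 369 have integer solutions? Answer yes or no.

gcd(3485, 204) = 17  (3485 = 17*204 + 17, 204 = 12*17).
gcd(17, 4318) = 17.
17 does not divide 369 (remainder 12), so no integer solutions.

no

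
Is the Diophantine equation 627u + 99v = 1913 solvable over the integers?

gcd(627, 99) = 33.
33 does not divide 1913 (remainder 32), so no integer solutions.

no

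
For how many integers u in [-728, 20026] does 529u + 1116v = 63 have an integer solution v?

18

gcd(1116, 529) = 1.
By Bézout, 529*(481) + 1116*(-228) = 1.
Particular solution: (171, -81).
General solution: u = 171 + 1116t, v = -81 - 529t for integer t.
-728 ≤ 171 + 1116t ≤ 20026 gives t ∈ [0, 17], which is 18 values.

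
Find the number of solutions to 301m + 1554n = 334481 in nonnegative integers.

gcd(1554, 301):
  1554 = 5×301 + 49
  301 = 6×49 + 7
  49 = 7×7
so gcd(1554, 301) = 7.
Back-substitute for Bézout coefficients:
  7 = 301 - 6×49
  ... = 301×(31) + 1554×(-6)
Scale by 47783: one solution is (1481273, -286698). Reduce m mod 222: (89, 198).
General: m = 89 + 222t, n = 198 - 43t.
m ≥ 0 ⇒ t ≥ 0; n ≥ 0 ⇒ t ≤ 4. So t ∈ [0, 4]: 5 solutions.

5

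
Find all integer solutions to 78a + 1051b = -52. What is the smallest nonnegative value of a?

700

gcd(1051, 78) = 1  (1051 = 13*78 + 37, 78 = 2*37 + 4, 37 = 9*4 + 1, 4 = 4*1).
1 divides -52, so solutions exist.
Back-substituting, 78*(-256) + 1051*(19) = 1.
Scale by -52/1 = -52: (a₀, b₀) = (13312, -988).
General solution: a = 13312 + 1051t, b = -988 - 78t for integer t.
a ≥ 0: smallest is 13312 mod 1051 = 700 (at t = -12), with b = -52.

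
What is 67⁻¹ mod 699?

313

gcd(699, 67) = 1  (699 = 10·67 + 29, 67 = 2·29 + 9, 29 = 3·9 + 2, 9 = 4·2 + 1, 2 = 2·1).
Back-substituting, 67·(313) + 699·(-30) = 1.
So 67·313 ≡ 1 (mod 699), and 313 mod 699 = 313.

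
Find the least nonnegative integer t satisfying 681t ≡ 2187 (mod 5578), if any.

1453

gcd(5578, 681) = 1.
1 divides 2187, so solutions exist.
By Bézout, 681·(901) + 5578·(-110) = 1.
So 681·(901) ≡ 1 (mod 5578); multiply by 2187: t ≡ 1970487 (mod 5578).
Smallest nonnegative: t = 1970487 mod 5578 = 1453.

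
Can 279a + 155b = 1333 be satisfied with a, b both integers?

yes

gcd(279, 155):
  279 = 1*155 + 124
  155 = 1*124 + 31
  124 = 4*31
so gcd(279, 155) = 31.
31 divides 1333, so integer solutions exist.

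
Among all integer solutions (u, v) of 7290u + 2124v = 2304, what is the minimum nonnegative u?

102

gcd(7290, 2124) = 18.
18 divides 2304, so solutions exist.
By Bézout, 7290×(-37) + 2124×(127) = 18.
Scale by 2304/18 = 128: (u₀, v₀) = (-4736, 16256).
General solution: u = -4736 + 118t, v = 16256 - 405t for integer t.
u ≥ 0: smallest is -4736 mod 118 = 102 (at t = 41), with v = -349.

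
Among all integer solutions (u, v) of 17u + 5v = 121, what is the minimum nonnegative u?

gcd(17, 5):
  17 = 3×5 + 2
  5 = 2×2 + 1
  2 = 2×1
so gcd(17, 5) = 1.
1 divides 121, so solutions exist.
Back-substitute for Bézout coefficients:
  1 = 5 - 2×2
  ... = 17×(-2) + 5×(7)
Scale by 121/1 = 121: (u₀, v₀) = (-242, 847).
General solution: u = -242 + 5t, v = 847 - 17t for integer t.
u ≥ 0: smallest is -242 mod 5 = 3 (at t = 49), with v = 14.

3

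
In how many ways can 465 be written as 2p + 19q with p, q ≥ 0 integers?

gcd(19, 2):
  19 = 9·2 + 1
  2 = 2·1
so gcd(19, 2) = 1.
Back-substitute for Bézout coefficients:
  1 = 19 - 9·2
  ... = 2·(-9) + 19·(1)
Scale by 465: one solution is (-4185, 465). Reduce p mod 19: (14, 23).
General: p = 14 + 19t, q = 23 - 2t.
p ≥ 0 ⇒ t ≥ 0; q ≥ 0 ⇒ t ≤ 11. So t ∈ [0, 11]: 12 solutions.

12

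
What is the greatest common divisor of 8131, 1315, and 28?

1

gcd(8131, 1315) = 1.
gcd(1, 28) = 1.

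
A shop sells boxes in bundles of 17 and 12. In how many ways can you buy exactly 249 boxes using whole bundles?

1

Need nonnegative integers with 17j + 12k = 249.
gcd(17, 12) = 1, and 17·(5) + 12·(-7) = 1.
So (j₀, k₀) = (1245, -1743); general j = 1245 + 12t, k = -1743 - 17t.
j ≥ 0 ⇒ t ≥ -103; k ≥ 0 ⇒ t ≤ -103. That's 1 value of t.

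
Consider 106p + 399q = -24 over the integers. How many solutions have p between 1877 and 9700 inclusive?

20

gcd(399, 106) = 1  (399 = 3*106 + 81, 106 = 1*81 + 25, 81 = 3*25 + 6, 25 = 4*6 + 1, 6 = 6*1).
Back-substituting, 106*(64) + 399*(-17) = 1.
Scale by -24: particular solution (-1536, 408); reduce p mod 399: (60, -16).
General solution: p = 60 + 399t, q = -16 - 106t for integer t.
1877 ≤ 60 + 399t ≤ 9700 gives t ∈ [5, 24], which is 20 values.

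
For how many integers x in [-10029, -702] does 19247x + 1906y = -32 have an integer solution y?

5

gcd(19247, 1906) = 1  (19247 = 10*1906 + 187, 1906 = 10*187 + 36, 187 = 5*36 + 7, 36 = 5*7 + 1, 7 = 7*1).
Back-substituting, 19247*(-265) + 1906*(2676) = 1.
Scale by -32: particular solution (8480, -85632); reduce x mod 1906: (856, -8644).
General solution: x = 856 + 1906t, y = -8644 - 19247t for integer t.
-10029 ≤ 856 + 1906t ≤ -702 gives t ∈ [-5, -1], which is 5 values.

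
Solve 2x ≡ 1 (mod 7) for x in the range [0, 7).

gcd(7, 2) = 1.
By Bézout, 2·(-3) + 7·(1) = 1.
So 2·-3 ≡ 1 (mod 7), and -3 mod 7 = 4.

4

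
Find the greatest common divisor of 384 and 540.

gcd(540, 384):
  540 = 1×384 + 156
  384 = 2×156 + 72
  156 = 2×72 + 12
  72 = 6×12
so gcd(540, 384) = 12.

12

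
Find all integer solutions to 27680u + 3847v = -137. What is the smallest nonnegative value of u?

gcd(27680, 3847) = 1  (27680 = 7*3847 + 751, 3847 = 5*751 + 92, 751 = 8*92 + 15, 92 = 6*15 + 2, 15 = 7*2 + 1, 2 = 2*1).
1 divides -137, so solutions exist.
Back-substituting, 27680*(1798) + 3847*(-12937) = 1.
Scale by -137/1 = -137: (u₀, v₀) = (-246326, 1772369).
General solution: u = -246326 + 3847t, v = 1772369 - 27680t for integer t.
u ≥ 0: smallest is -246326 mod 3847 = 3729 (at t = 65), with v = -26831.

3729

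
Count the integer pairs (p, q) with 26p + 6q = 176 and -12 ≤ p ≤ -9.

gcd(26, 6):
  26 = 4×6 + 2
  6 = 3×2
so gcd(26, 6) = 2.
Back-substitute for Bézout coefficients:
  2 = 26 - 4×6
  ... = 26×(1) + 6×(-4)
Scale by 88: particular solution (88, -352); reduce p mod 3: (1, 25).
General solution: p = 1 + 3t, q = 25 - 13t for integer t.
-12 ≤ 1 + 3t ≤ -9 gives t ∈ [-4, -4], which is 1 value.

1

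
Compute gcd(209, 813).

1

gcd(813, 209):
  813 = 3·209 + 186
  209 = 1·186 + 23
  186 = 8·23 + 2
  23 = 11·2 + 1
  2 = 2·1
so gcd(813, 209) = 1.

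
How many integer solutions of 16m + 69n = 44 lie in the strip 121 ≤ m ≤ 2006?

27

gcd(69, 16) = 1.
By Bézout, 16·(13) + 69·(-3) = 1.
Particular solution: (20, -4).
General solution: m = 20 + 69t, n = -4 - 16t for integer t.
121 ≤ 20 + 69t ≤ 2006 gives t ∈ [2, 28], which is 27 values.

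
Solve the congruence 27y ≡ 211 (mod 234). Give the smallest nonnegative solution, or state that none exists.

no solution

gcd(234, 27) = 9.
9 does not divide 211, so the congruence has no solution.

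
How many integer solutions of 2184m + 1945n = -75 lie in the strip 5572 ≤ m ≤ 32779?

14

gcd(2184, 1945) = 1  (2184 = 1×1945 + 239, 1945 = 8×239 + 33, 239 = 7×33 + 8, 33 = 4×8 + 1, 8 = 8×1).
Back-substituting, 2184×(-236) + 1945×(265) = 1.
Scale by -75: particular solution (17700, -19875); reduce m mod 1945: (195, -219).
General solution: m = 195 + 1945t, n = -219 - 2184t for integer t.
5572 ≤ 195 + 1945t ≤ 32779 gives t ∈ [3, 16], which is 14 values.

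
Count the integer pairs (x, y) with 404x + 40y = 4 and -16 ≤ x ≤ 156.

gcd(404, 40) = 4  (404 = 10×40 + 4, 40 = 10×4).
Back-substituting, 404×(1) + 40×(-10) = 4.
Scale by 1: particular solution (1, -10); reduce x mod 10: (1, -10).
General solution: x = 1 + 10t, y = -10 - 101t for integer t.
-16 ≤ 1 + 10t ≤ 156 gives t ∈ [-1, 15], which is 17 values.

17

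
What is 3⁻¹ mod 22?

gcd(22, 3) = 1.
By Bézout, 3×(-7) + 22×(1) = 1.
So 3×-7 ≡ 1 (mod 22), and -7 mod 22 = 15.

15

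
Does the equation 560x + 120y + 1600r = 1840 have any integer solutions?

yes

gcd(560, 120):
  560 = 4*120 + 80
  120 = 1*80 + 40
  80 = 2*40
so gcd(560, 120) = 40.
gcd(40, 1600) = 40.
40 divides 1840, so integer solutions exist.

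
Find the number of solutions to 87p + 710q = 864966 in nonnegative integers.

gcd(710, 87) = 1.
By Bézout, 87*(253) + 710*(-31) = 1.
One solution: (198, 1194).
General: p = 198 + 710t, q = 1194 - 87t.
p ≥ 0 ⇒ t ≥ 0; q ≥ 0 ⇒ t ≤ 13. So t ∈ [0, 13]: 14 solutions.

14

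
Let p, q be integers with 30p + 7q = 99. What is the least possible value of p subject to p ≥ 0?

4

gcd(30, 7):
  30 = 4×7 + 2
  7 = 3×2 + 1
  2 = 2×1
so gcd(30, 7) = 1.
1 divides 99, so solutions exist.
Back-substitute for Bézout coefficients:
  1 = 7 - 3×2
  ... = 30×(-3) + 7×(13)
Scale by 99/1 = 99: (p₀, q₀) = (-297, 1287).
General solution: p = -297 + 7t, q = 1287 - 30t for integer t.
p ≥ 0: smallest is -297 mod 7 = 4 (at t = 43), with q = -3.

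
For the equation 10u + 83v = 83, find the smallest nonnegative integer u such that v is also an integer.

gcd(83, 10):
  83 = 8·10 + 3
  10 = 3·3 + 1
  3 = 3·1
so gcd(83, 10) = 1.
1 divides 83, so solutions exist.
Back-substitute for Bézout coefficients:
  1 = 10 - 3·3
  ... = 10·(25) + 83·(-3)
Scale by 83/1 = 83: (u₀, v₀) = (2075, -249).
General solution: u = 2075 + 83t, v = -249 - 10t for integer t.
u ≥ 0: smallest is 2075 mod 83 = 0 (at t = -25), with v = 1.

0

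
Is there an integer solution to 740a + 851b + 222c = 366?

no

gcd(851, 740) = 37  (851 = 1×740 + 111, 740 = 6×111 + 74, 111 = 1×74 + 37, 74 = 2×37).
gcd(37, 222) = 37.
37 does not divide 366 (remainder 33), so no integer solutions.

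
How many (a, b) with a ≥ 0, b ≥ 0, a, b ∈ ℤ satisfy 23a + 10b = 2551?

11

gcd(23, 10) = 1.
By Bézout, 23×(-3) + 10×(7) = 1.
One solution: (7, 239).
General: a = 7 + 10t, b = 239 - 23t.
a ≥ 0 ⇒ t ≥ 0; b ≥ 0 ⇒ t ≤ 10. So t ∈ [0, 10]: 11 solutions.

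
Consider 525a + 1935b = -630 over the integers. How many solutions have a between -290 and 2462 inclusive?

gcd(1935, 525):
  1935 = 3·525 + 360
  525 = 1·360 + 165
  360 = 2·165 + 30
  165 = 5·30 + 15
  30 = 2·15
so gcd(1935, 525) = 15.
Back-substitute for Bézout coefficients:
  15 = 165 - 5·30
  ... = 525·(59) + 1935·(-16)
Scale by -42: particular solution (-2478, 672); reduce a mod 129: (102, -28).
General solution: a = 102 + 129t, b = -28 - 35t for integer t.
-290 ≤ 102 + 129t ≤ 2462 gives t ∈ [-3, 18], which is 22 values.

22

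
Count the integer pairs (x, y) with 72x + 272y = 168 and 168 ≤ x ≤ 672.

gcd(272, 72):
  272 = 3*72 + 56
  72 = 1*56 + 16
  56 = 3*16 + 8
  16 = 2*8
so gcd(272, 72) = 8.
Back-substitute for Bézout coefficients:
  8 = 56 - 3*16
  ... = 72*(-15) + 272*(4)
Scale by 21: particular solution (-315, 84); reduce x mod 34: (25, -6).
General solution: x = 25 + 34t, y = -6 - 9t for integer t.
168 ≤ 25 + 34t ≤ 672 gives t ∈ [5, 19], which is 15 values.

15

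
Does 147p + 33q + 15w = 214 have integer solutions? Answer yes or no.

gcd(147, 33) = 3  (147 = 4*33 + 15, 33 = 2*15 + 3, 15 = 5*3).
gcd(3, 15) = 3.
3 does not divide 214 (remainder 1), so no integer solutions.

no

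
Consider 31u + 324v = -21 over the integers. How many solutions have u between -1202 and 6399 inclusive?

24

gcd(324, 31):
  324 = 10*31 + 14
  31 = 2*14 + 3
  14 = 4*3 + 2
  3 = 1*2 + 1
  2 = 2*1
so gcd(324, 31) = 1.
Back-substitute for Bézout coefficients:
  1 = 3 - 1*2
  ... = 31*(115) + 324*(-11)
Scale by -21: particular solution (-2415, 231); reduce u mod 324: (177, -17).
General solution: u = 177 + 324t, v = -17 - 31t for integer t.
-1202 ≤ 177 + 324t ≤ 6399 gives t ∈ [-4, 19], which is 24 values.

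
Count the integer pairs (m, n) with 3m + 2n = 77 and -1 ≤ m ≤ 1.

gcd(3, 2):
  3 = 1×2 + 1
  2 = 2×1
so gcd(3, 2) = 1.
Back-substitute for Bézout coefficients:
  1 = 3 - 1×2
  ... = 3×(1) + 2×(-1)
Scale by 77: particular solution (77, -77); reduce m mod 2: (1, 37).
General solution: m = 1 + 2t, n = 37 - 3t for integer t.
-1 ≤ 1 + 2t ≤ 1 gives t ∈ [-1, 0], which is 2 values.

2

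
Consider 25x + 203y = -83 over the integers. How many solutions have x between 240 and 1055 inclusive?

4

gcd(203, 25) = 1.
By Bézout, 25*(65) + 203*(-8) = 1.
Particular solution: (86, -11).
General solution: x = 86 + 203t, y = -11 - 25t for integer t.
240 ≤ 86 + 203t ≤ 1055 gives t ∈ [1, 4], which is 4 values.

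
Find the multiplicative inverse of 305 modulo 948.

833

gcd(948, 305) = 1  (948 = 3·305 + 33, 305 = 9·33 + 8, 33 = 4·8 + 1, 8 = 8·1).
Back-substituting, 305·(-115) + 948·(37) = 1.
So 305·-115 ≡ 1 (mod 948), and -115 mod 948 = 833.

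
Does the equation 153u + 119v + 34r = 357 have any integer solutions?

gcd(153, 119) = 17  (153 = 1*119 + 34, 119 = 3*34 + 17, 34 = 2*17).
gcd(17, 34) = 17.
17 divides 357, so integer solutions exist.

yes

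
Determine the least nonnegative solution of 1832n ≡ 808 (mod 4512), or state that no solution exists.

461

gcd(4512, 1832):
  4512 = 2×1832 + 848
  1832 = 2×848 + 136
  848 = 6×136 + 32
  136 = 4×32 + 8
  32 = 4×8
so gcd(4512, 1832) = 8.
8 divides 808, so solutions exist.
Back-substitute for Bézout coefficients:
  8 = 136 - 4×32
  ... = 1832×(133) + 4512×(-54)
So 1832×(133) ≡ 8 (mod 4512); multiply by 101: n ≡ 13433 (mod 564).
Smallest nonnegative: n = 13433 mod 564 = 461.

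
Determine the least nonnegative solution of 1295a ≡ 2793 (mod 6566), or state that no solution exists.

63

gcd(6566, 1295) = 7  (6566 = 5*1295 + 91, 1295 = 14*91 + 21, 91 = 4*21 + 7, 21 = 3*7).
7 divides 2793, so solutions exist.
Back-substituting, 1295*(-289) + 6566*(57) = 7.
So 1295*(-289) ≡ 7 (mod 6566); multiply by 399: a ≡ -115311 (mod 938).
Smallest nonnegative: a = -115311 mod 938 = 63.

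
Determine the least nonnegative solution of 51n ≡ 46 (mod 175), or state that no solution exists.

gcd(175, 51) = 1  (175 = 3·51 + 22, 51 = 2·22 + 7, 22 = 3·7 + 1, 7 = 7·1).
1 divides 46, so solutions exist.
Back-substituting, 51·(-24) + 175·(7) = 1.
So 51·(-24) ≡ 1 (mod 175); multiply by 46: n ≡ -1104 (mod 175).
Smallest nonnegative: n = -1104 mod 175 = 121.

121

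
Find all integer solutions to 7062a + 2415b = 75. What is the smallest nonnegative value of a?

765

gcd(7062, 2415) = 3.
3 divides 75, so solutions exist.
By Bézout, 7062×(-66) + 2415×(193) = 3.
Scale by 75/3 = 25: (a₀, b₀) = (-1650, 4825).
General solution: a = -1650 + 805t, b = 4825 - 2354t for integer t.
a ≥ 0: smallest is -1650 mod 805 = 765 (at t = 3), with b = -2237.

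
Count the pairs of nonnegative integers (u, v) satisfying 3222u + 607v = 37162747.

19

gcd(3222, 607) = 1.
By Bézout, 3222×(-198) + 607×(1051) = 1.
One solution: (54, 60937).
General: u = 54 + 607t, v = 60937 - 3222t.
u ≥ 0 ⇒ t ≥ 0; v ≥ 0 ⇒ t ≤ 18. So t ∈ [0, 18]: 19 solutions.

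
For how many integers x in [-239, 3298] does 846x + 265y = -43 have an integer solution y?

13

gcd(846, 265) = 1.
By Bézout, 846·(26) + 265·(-83) = 1.
Particular solution: (207, -661).
General solution: x = 207 + 265t, y = -661 - 846t for integer t.
-239 ≤ 207 + 265t ≤ 3298 gives t ∈ [-1, 11], which is 13 values.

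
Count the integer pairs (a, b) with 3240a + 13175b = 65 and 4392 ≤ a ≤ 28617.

10

gcd(13175, 3240):
  13175 = 4*3240 + 215
  3240 = 15*215 + 15
  215 = 14*15 + 5
  15 = 3*5
so gcd(13175, 3240) = 5.
Back-substitute for Bézout coefficients:
  5 = 215 - 14*15
  ... = 3240*(-858) + 13175*(211)
Scale by 13: particular solution (-11154, 2743); reduce a mod 2635: (2021, -497).
General solution: a = 2021 + 2635t, b = -497 - 648t for integer t.
4392 ≤ 2021 + 2635t ≤ 28617 gives t ∈ [1, 10], which is 10 values.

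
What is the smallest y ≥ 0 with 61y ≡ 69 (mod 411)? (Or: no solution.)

210

gcd(411, 61) = 1  (411 = 6*61 + 45, 61 = 1*45 + 16, 45 = 2*16 + 13, 16 = 1*13 + 3, 13 = 4*3 + 1, 3 = 3*1).
1 divides 69, so solutions exist.
Back-substituting, 61*(-128) + 411*(19) = 1.
So 61*(-128) ≡ 1 (mod 411); multiply by 69: y ≡ -8832 (mod 411).
Smallest nonnegative: y = -8832 mod 411 = 210.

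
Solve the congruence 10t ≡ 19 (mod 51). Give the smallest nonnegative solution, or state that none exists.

gcd(51, 10) = 1  (51 = 5*10 + 1, 10 = 10*1).
1 divides 19, so solutions exist.
Back-substituting, 10*(-5) + 51*(1) = 1.
So 10*(-5) ≡ 1 (mod 51); multiply by 19: t ≡ -95 (mod 51).
Smallest nonnegative: t = -95 mod 51 = 7.

7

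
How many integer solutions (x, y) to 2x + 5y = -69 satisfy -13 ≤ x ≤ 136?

30

gcd(5, 2) = 1  (5 = 2·2 + 1, 2 = 2·1).
Back-substituting, 2·(-2) + 5·(1) = 1.
Scale by -69: particular solution (138, -69); reduce x mod 5: (3, -15).
General solution: x = 3 + 5t, y = -15 - 2t for integer t.
-13 ≤ 3 + 5t ≤ 136 gives t ∈ [-3, 26], which is 30 values.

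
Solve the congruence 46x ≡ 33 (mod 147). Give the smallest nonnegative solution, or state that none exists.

gcd(147, 46) = 1  (147 = 3*46 + 9, 46 = 5*9 + 1, 9 = 9*1).
1 divides 33, so solutions exist.
Back-substituting, 46*(16) + 147*(-5) = 1.
So 46*(16) ≡ 1 (mod 147); multiply by 33: x ≡ 528 (mod 147).
Smallest nonnegative: x = 528 mod 147 = 87.

87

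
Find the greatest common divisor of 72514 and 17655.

1

gcd(72514, 17655) = 1  (72514 = 4·17655 + 1894, 17655 = 9·1894 + 609, 1894 = 3·609 + 67, 609 = 9·67 + 6, 67 = 11·6 + 1, 6 = 6·1).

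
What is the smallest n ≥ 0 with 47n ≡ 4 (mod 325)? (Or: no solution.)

gcd(325, 47) = 1.
1 divides 4, so solutions exist.
By Bézout, 47×(83) + 325×(-12) = 1.
So 47×(83) ≡ 1 (mod 325); multiply by 4: n ≡ 332 (mod 325).
Smallest nonnegative: n = 332 mod 325 = 7.

7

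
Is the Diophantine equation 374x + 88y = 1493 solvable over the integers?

gcd(374, 88) = 22  (374 = 4·88 + 22, 88 = 4·22).
22 does not divide 1493 (remainder 19), so no integer solutions.

no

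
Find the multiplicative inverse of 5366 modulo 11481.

6254

gcd(11481, 5366):
  11481 = 2×5366 + 749
  5366 = 7×749 + 123
  749 = 6×123 + 11
  123 = 11×11 + 2
  11 = 5×2 + 1
  2 = 2×1
so gcd(11481, 5366) = 1.
Back-substitute for Bézout coefficients:
  1 = 11 - 5×2
  ... = 5366×(-5227) + 11481×(2443)
So 5366×-5227 ≡ 1 (mod 11481), and -5227 mod 11481 = 6254.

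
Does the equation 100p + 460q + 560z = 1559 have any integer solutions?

no

gcd(460, 100) = 20.
gcd(20, 560) = 20.
20 does not divide 1559 (remainder 19), so no integer solutions.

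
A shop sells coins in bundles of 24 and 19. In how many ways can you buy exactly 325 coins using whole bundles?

1

Need nonnegative integers with 24j + 19k = 325.
gcd(24, 19) = 1, and 24·(4) + 19·(-5) = 1.
So (j₀, k₀) = (1300, -1625); general j = 1300 + 19t, k = -1625 - 24t.
j ≥ 0 ⇒ t ≥ -68; k ≥ 0 ⇒ t ≤ -68. That's 1 value of t.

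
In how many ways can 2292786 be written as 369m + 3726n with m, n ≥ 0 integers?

gcd(3726, 369) = 9  (3726 = 10×369 + 36, 369 = 10×36 + 9, 36 = 4×9).
Back-substituting, 369×(101) + 3726×(-10) = 9.
Scale by 254754: one solution is (25730154, -2547540). Reduce m mod 414: (54, 610).
General: m = 54 + 414t, n = 610 - 41t.
m ≥ 0 ⇒ t ≥ 0; n ≥ 0 ⇒ t ≤ 14. So t ∈ [0, 14]: 15 solutions.

15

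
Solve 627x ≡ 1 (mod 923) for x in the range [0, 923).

gcd(923, 627) = 1  (923 = 1*627 + 296, 627 = 2*296 + 35, 296 = 8*35 + 16, 35 = 2*16 + 3, 16 = 5*3 + 1, 3 = 3*1).
Back-substituting, 627*(-290) + 923*(197) = 1.
So 627*-290 ≡ 1 (mod 923), and -290 mod 923 = 633.

633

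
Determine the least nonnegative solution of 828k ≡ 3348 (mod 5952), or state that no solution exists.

155

gcd(5952, 828) = 12.
12 divides 3348, so solutions exist.
By Bézout, 828×(-115) + 5952×(16) = 12.
So 828×(-115) ≡ 12 (mod 5952); multiply by 279: k ≡ -32085 (mod 496).
Smallest nonnegative: k = -32085 mod 496 = 155.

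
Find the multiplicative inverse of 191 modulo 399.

305

gcd(399, 191):
  399 = 2×191 + 17
  191 = 11×17 + 4
  17 = 4×4 + 1
  4 = 4×1
so gcd(399, 191) = 1.
Back-substitute for Bézout coefficients:
  1 = 17 - 4×4
  ... = 191×(-94) + 399×(45)
So 191×-94 ≡ 1 (mod 399), and -94 mod 399 = 305.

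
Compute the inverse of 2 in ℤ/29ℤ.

15

gcd(29, 2) = 1  (29 = 14·2 + 1, 2 = 2·1).
Back-substituting, 2·(-14) + 29·(1) = 1.
So 2·-14 ≡ 1 (mod 29), and -14 mod 29 = 15.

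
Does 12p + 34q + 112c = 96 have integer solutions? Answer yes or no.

yes

gcd(34, 12) = 2.
gcd(2, 112) = 2.
2 divides 96, so integer solutions exist.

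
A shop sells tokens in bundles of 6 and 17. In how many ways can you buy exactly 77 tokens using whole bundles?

Need nonnegative integers with 6j + 17k = 77.
gcd(6, 17) = 1, and 6·(3) + 17·(-1) = 1.
So (j₀, k₀) = (231, -77); general j = 231 + 17t, k = -77 - 6t.
j ≥ 0 ⇒ t ≥ -13; k ≥ 0 ⇒ t ≤ -13. That's 1 value of t.

1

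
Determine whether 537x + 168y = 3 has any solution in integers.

yes

gcd(537, 168) = 3  (537 = 3·168 + 33, 168 = 5·33 + 3, 33 = 11·3).
3 divides 3, so integer solutions exist.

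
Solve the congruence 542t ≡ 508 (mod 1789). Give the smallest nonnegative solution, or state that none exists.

gcd(1789, 542) = 1  (1789 = 3×542 + 163, 542 = 3×163 + 53, 163 = 3×53 + 4, 53 = 13×4 + 1, 4 = 4×1).
1 divides 508, so solutions exist.
Back-substituting, 542×(439) + 1789×(-133) = 1.
So 542×(439) ≡ 1 (mod 1789); multiply by 508: t ≡ 223012 (mod 1789).
Smallest nonnegative: t = 223012 mod 1789 = 1176.

1176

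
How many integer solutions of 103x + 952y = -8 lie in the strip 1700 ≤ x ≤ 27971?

gcd(952, 103) = 1.
By Bézout, 103·(-305) + 952·(33) = 1.
Particular solution: (536, -58).
General solution: x = 536 + 952t, y = -58 - 103t for integer t.
1700 ≤ 536 + 952t ≤ 27971 gives t ∈ [2, 28], which is 27 values.

27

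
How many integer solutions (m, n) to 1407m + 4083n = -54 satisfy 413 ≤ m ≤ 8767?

gcd(4083, 1407) = 3.
By Bézout, 1407*(148) + 4083*(-51) = 3.
Particular solution: (58, -20).
General solution: m = 58 + 1361t, n = -20 - 469t for integer t.
413 ≤ 58 + 1361t ≤ 8767 gives t ∈ [1, 6], which is 6 values.

6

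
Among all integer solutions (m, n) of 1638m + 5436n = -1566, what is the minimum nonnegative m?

9

gcd(5436, 1638) = 18  (5436 = 3·1638 + 522, 1638 = 3·522 + 72, 522 = 7·72 + 18, 72 = 4·18).
18 divides -1566, so solutions exist.
Back-substituting, 1638·(-73) + 5436·(22) = 18.
Scale by -1566/18 = -87: (m₀, n₀) = (6351, -1914).
General solution: m = 6351 + 302t, n = -1914 - 91t for integer t.
m ≥ 0: smallest is 6351 mod 302 = 9 (at t = -21), with n = -3.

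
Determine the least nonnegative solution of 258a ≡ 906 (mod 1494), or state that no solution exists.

73

gcd(1494, 258):
  1494 = 5*258 + 204
  258 = 1*204 + 54
  204 = 3*54 + 42
  54 = 1*42 + 12
  42 = 3*12 + 6
  12 = 2*6
so gcd(1494, 258) = 6.
6 divides 906, so solutions exist.
Back-substitute for Bézout coefficients:
  6 = 42 - 3*12
  ... = 258*(-110) + 1494*(19)
So 258*(-110) ≡ 6 (mod 1494); multiply by 151: a ≡ -16610 (mod 249).
Smallest nonnegative: a = -16610 mod 249 = 73.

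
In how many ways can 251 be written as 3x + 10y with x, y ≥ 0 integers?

gcd(10, 3) = 1  (10 = 3*3 + 1, 3 = 3*1).
Back-substituting, 3*(-3) + 10*(1) = 1.
Scale by 251: one solution is (-753, 251). Reduce x mod 10: (7, 23).
General: x = 7 + 10t, y = 23 - 3t.
x ≥ 0 ⇒ t ≥ 0; y ≥ 0 ⇒ t ≤ 7. So t ∈ [0, 7]: 8 solutions.

8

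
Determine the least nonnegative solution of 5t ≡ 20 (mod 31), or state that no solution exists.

4

gcd(31, 5):
  31 = 6*5 + 1
  5 = 5*1
so gcd(31, 5) = 1.
1 divides 20, so solutions exist.
Back-substitute for Bézout coefficients:
  1 = 31 - 6*5
  ... = 5*(-6) + 31*(1)
So 5*(-6) ≡ 1 (mod 31); multiply by 20: t ≡ -120 (mod 31).
Smallest nonnegative: t = -120 mod 31 = 4.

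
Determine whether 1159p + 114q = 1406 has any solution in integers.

yes

gcd(1159, 114) = 19.
19 divides 1406, so integer solutions exist.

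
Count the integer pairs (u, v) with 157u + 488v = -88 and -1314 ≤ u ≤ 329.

gcd(488, 157) = 1.
By Bézout, 157·(-115) + 488·(37) = 1.
Particular solution: (360, -116).
General solution: u = 360 + 488t, v = -116 - 157t for integer t.
-1314 ≤ 360 + 488t ≤ 329 gives t ∈ [-3, -1], which is 3 values.

3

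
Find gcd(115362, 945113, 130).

gcd(945113, 115362) = 13  (945113 = 8*115362 + 22217, 115362 = 5*22217 + 4277, 22217 = 5*4277 + 832, 4277 = 5*832 + 117, 832 = 7*117 + 13, 117 = 9*13).
gcd(13, 130) = 13.

13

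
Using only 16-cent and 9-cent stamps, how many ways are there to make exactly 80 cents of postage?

1

Need nonnegative integers with 16j + 9k = 80.
gcd(16, 9) = 1, and 16·(4) + 9·(-7) = 1.
So (j₀, k₀) = (320, -560); general j = 320 + 9t, k = -560 - 16t.
j ≥ 0 ⇒ t ≥ -35; k ≥ 0 ⇒ t ≤ -35. That's 1 value of t.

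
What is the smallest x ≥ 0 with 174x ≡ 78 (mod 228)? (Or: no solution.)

gcd(228, 174) = 6  (228 = 1*174 + 54, 174 = 3*54 + 12, 54 = 4*12 + 6, 12 = 2*6).
6 divides 78, so solutions exist.
Back-substituting, 174*(-17) + 228*(13) = 6.
So 174*(-17) ≡ 6 (mod 228); multiply by 13: x ≡ -221 (mod 38).
Smallest nonnegative: x = -221 mod 38 = 7.

7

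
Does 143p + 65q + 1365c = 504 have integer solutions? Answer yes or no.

no

gcd(143, 65) = 13.
gcd(13, 1365) = 13.
13 does not divide 504 (remainder 10), so no integer solutions.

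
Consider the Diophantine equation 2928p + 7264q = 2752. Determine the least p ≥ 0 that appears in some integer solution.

58

gcd(7264, 2928):
  7264 = 2*2928 + 1408
  2928 = 2*1408 + 112
  1408 = 12*112 + 64
  112 = 1*64 + 48
  64 = 1*48 + 16
  48 = 3*16
so gcd(7264, 2928) = 16.
16 divides 2752, so solutions exist.
Back-substitute for Bézout coefficients:
  16 = 64 - 1*48
  ... = 2928*(-129) + 7264*(52)
Scale by 2752/16 = 172: (p₀, q₀) = (-22188, 8944).
General solution: p = -22188 + 454t, q = 8944 - 183t for integer t.
p ≥ 0: smallest is -22188 mod 454 = 58 (at t = 49), with q = -23.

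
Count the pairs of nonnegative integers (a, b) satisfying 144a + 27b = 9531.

gcd(144, 27):
  144 = 5·27 + 9
  27 = 3·9
so gcd(144, 27) = 9.
Back-substitute for Bézout coefficients:
  9 = 144 - 5·27
  ... = 144·(1) + 27·(-5)
Scale by 1059: one solution is (1059, -5295). Reduce a mod 3: (0, 353).
General: a = 0 + 3t, b = 353 - 16t.
a ≥ 0 ⇒ t ≥ 0; b ≥ 0 ⇒ t ≤ 22. So t ∈ [0, 22]: 23 solutions.

23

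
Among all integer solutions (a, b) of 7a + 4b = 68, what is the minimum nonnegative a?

gcd(7, 4) = 1  (7 = 1*4 + 3, 4 = 1*3 + 1, 3 = 3*1).
1 divides 68, so solutions exist.
Back-substituting, 7*(-1) + 4*(2) = 1.
Scale by 68/1 = 68: (a₀, b₀) = (-68, 136).
General solution: a = -68 + 4t, b = 136 - 7t for integer t.
a ≥ 0: smallest is -68 mod 4 = 0 (at t = 17), with b = 17.

0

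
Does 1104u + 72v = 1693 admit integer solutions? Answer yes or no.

no

gcd(1104, 72):
  1104 = 15·72 + 24
  72 = 3·24
so gcd(1104, 72) = 24.
24 does not divide 1693 (remainder 13), so no integer solutions.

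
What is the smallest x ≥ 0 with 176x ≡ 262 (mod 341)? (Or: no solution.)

gcd(341, 176) = 11  (341 = 1×176 + 165, 176 = 1×165 + 11, 165 = 15×11).
11 does not divide 262, so the congruence has no solution.

no solution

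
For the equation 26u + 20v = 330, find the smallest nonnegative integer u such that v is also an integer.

5

gcd(26, 20):
  26 = 1*20 + 6
  20 = 3*6 + 2
  6 = 3*2
so gcd(26, 20) = 2.
2 divides 330, so solutions exist.
Back-substitute for Bézout coefficients:
  2 = 20 - 3*6
  ... = 26*(-3) + 20*(4)
Scale by 330/2 = 165: (u₀, v₀) = (-495, 660).
General solution: u = -495 + 10t, v = 660 - 13t for integer t.
u ≥ 0: smallest is -495 mod 10 = 5 (at t = 50), with v = 10.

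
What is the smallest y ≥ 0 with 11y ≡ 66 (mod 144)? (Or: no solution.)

6

gcd(144, 11) = 1.
1 divides 66, so solutions exist.
By Bézout, 11*(-13) + 144*(1) = 1.
So 11*(-13) ≡ 1 (mod 144); multiply by 66: y ≡ -858 (mod 144).
Smallest nonnegative: y = -858 mod 144 = 6.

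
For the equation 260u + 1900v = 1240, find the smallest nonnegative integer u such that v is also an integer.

34

gcd(1900, 260) = 20  (1900 = 7*260 + 80, 260 = 3*80 + 20, 80 = 4*20).
20 divides 1240, so solutions exist.
Back-substituting, 260*(22) + 1900*(-3) = 20.
Scale by 1240/20 = 62: (u₀, v₀) = (1364, -186).
General solution: u = 1364 + 95t, v = -186 - 13t for integer t.
u ≥ 0: smallest is 1364 mod 95 = 34 (at t = -14), with v = -4.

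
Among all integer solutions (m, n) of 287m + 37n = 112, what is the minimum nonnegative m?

4

gcd(287, 37) = 1  (287 = 7·37 + 28, 37 = 1·28 + 9, 28 = 3·9 + 1, 9 = 9·1).
1 divides 112, so solutions exist.
Back-substituting, 287·(4) + 37·(-31) = 1.
Scale by 112/1 = 112: (m₀, n₀) = (448, -3472).
General solution: m = 448 + 37t, n = -3472 - 287t for integer t.
m ≥ 0: smallest is 448 mod 37 = 4 (at t = -12), with n = -28.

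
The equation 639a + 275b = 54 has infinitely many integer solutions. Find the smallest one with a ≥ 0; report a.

186

gcd(639, 275) = 1  (639 = 2×275 + 89, 275 = 3×89 + 8, 89 = 11×8 + 1, 8 = 8×1).
1 divides 54, so solutions exist.
Back-substituting, 639×(34) + 275×(-79) = 1.
Scale by 54/1 = 54: (a₀, b₀) = (1836, -4266).
General solution: a = 1836 + 275t, b = -4266 - 639t for integer t.
a ≥ 0: smallest is 1836 mod 275 = 186 (at t = -6), with b = -432.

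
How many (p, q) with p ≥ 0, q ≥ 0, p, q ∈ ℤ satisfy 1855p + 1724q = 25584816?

gcd(1855, 1724):
  1855 = 1·1724 + 131
  1724 = 13·131 + 21
  131 = 6·21 + 5
  21 = 4·5 + 1
  5 = 5·1
so gcd(1855, 1724) = 1.
Back-substitute for Bézout coefficients:
  1 = 21 - 4·5
  ... = 1855·(-329) + 1724·(354)
Scale by 25584816: one solution is (-8417404464, 9057024864). Reduce p mod 1724: (1400, 13334).
General: p = 1400 + 1724t, q = 13334 - 1855t.
p ≥ 0 ⇒ t ≥ 0; q ≥ 0 ⇒ t ≤ 7. So t ∈ [0, 7]: 8 solutions.

8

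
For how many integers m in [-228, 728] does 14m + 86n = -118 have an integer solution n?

22

gcd(86, 14) = 2  (86 = 6×14 + 2, 14 = 7×2).
Back-substituting, 14×(-6) + 86×(1) = 2.
Scale by -59: particular solution (354, -59); reduce m mod 43: (10, -3).
General solution: m = 10 + 43t, n = -3 - 7t for integer t.
-228 ≤ 10 + 43t ≤ 728 gives t ∈ [-5, 16], which is 22 values.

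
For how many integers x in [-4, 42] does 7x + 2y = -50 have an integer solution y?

24

gcd(7, 2):
  7 = 3·2 + 1
  2 = 2·1
so gcd(7, 2) = 1.
Back-substitute for Bézout coefficients:
  1 = 7 - 3·2
  ... = 7·(1) + 2·(-3)
Scale by -50: particular solution (-50, 150); reduce x mod 2: (0, -25).
General solution: x = 0 + 2t, y = -25 - 7t for integer t.
-4 ≤ 0 + 2t ≤ 42 gives t ∈ [-2, 21], which is 24 values.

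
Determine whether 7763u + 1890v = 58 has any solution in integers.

gcd(7763, 1890) = 7  (7763 = 4*1890 + 203, 1890 = 9*203 + 63, 203 = 3*63 + 14, 63 = 4*14 + 7, 14 = 2*7).
7 does not divide 58 (remainder 2), so no integer solutions.

no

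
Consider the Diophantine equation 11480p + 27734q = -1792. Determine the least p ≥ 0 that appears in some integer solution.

gcd(27734, 11480):
  27734 = 2·11480 + 4774
  11480 = 2·4774 + 1932
  4774 = 2·1932 + 910
  1932 = 2·910 + 112
  910 = 8·112 + 14
  112 = 8·14
so gcd(27734, 11480) = 14.
14 divides -1792, so solutions exist.
Back-substitute for Bézout coefficients:
  14 = 910 - 8·112
  ... = 11480·(-244) + 27734·(101)
Scale by -1792/14 = -128: (p₀, q₀) = (31232, -12928).
General solution: p = 31232 + 1981t, q = -12928 - 820t for integer t.
p ≥ 0: smallest is 31232 mod 1981 = 1517 (at t = -15), with q = -628.

1517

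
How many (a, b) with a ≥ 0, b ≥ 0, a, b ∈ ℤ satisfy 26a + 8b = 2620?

25

gcd(26, 8):
  26 = 3×8 + 2
  8 = 4×2
so gcd(26, 8) = 2.
Back-substitute for Bézout coefficients:
  2 = 26 - 3×8
  ... = 26×(1) + 8×(-3)
Scale by 1310: one solution is (1310, -3930). Reduce a mod 4: (2, 321).
General: a = 2 + 4t, b = 321 - 13t.
a ≥ 0 ⇒ t ≥ 0; b ≥ 0 ⇒ t ≤ 24. So t ∈ [0, 24]: 25 solutions.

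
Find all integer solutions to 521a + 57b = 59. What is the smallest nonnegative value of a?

gcd(521, 57) = 1.
1 divides 59, so solutions exist.
By Bézout, 521×(-7) + 57×(64) = 1.
Scale by 59/1 = 59: (a₀, b₀) = (-413, 3776).
General solution: a = -413 + 57t, b = 3776 - 521t for integer t.
a ≥ 0: smallest is -413 mod 57 = 43 (at t = 8), with b = -392.

43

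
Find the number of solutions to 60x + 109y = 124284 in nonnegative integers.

19

gcd(109, 60) = 1  (109 = 1×60 + 49, 60 = 1×49 + 11, 49 = 4×11 + 5, 11 = 2×5 + 1, 5 = 5×1).
Back-substituting, 60×(20) + 109×(-11) = 1.
Scale by 124284: one solution is (2485680, -1367124). Reduce x mod 109: (44, 1116).
General: x = 44 + 109t, y = 1116 - 60t.
x ≥ 0 ⇒ t ≥ 0; y ≥ 0 ⇒ t ≤ 18. So t ∈ [0, 18]: 19 solutions.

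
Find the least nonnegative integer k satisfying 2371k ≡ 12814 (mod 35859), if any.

gcd(35859, 2371) = 1.
1 divides 12814, so solutions exist.
By Bézout, 2371*(3781) + 35859*(-250) = 1.
So 2371*(3781) ≡ 1 (mod 35859); multiply by 12814: k ≡ 48449734 (mod 35859).
Smallest nonnegative: k = 48449734 mod 35859 = 4225.

4225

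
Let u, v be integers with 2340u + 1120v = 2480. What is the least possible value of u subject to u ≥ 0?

gcd(2340, 1120):
  2340 = 2·1120 + 100
  1120 = 11·100 + 20
  100 = 5·20
so gcd(2340, 1120) = 20.
20 divides 2480, so solutions exist.
Back-substitute for Bézout coefficients:
  20 = 1120 - 11·100
  ... = 2340·(-11) + 1120·(23)
Scale by 2480/20 = 124: (u₀, v₀) = (-1364, 2852).
General solution: u = -1364 + 56t, v = 2852 - 117t for integer t.
u ≥ 0: smallest is -1364 mod 56 = 36 (at t = 25), with v = -73.

36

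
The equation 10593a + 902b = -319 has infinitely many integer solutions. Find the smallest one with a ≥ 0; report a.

gcd(10593, 902) = 11  (10593 = 11*902 + 671, 902 = 1*671 + 231, 671 = 2*231 + 209, 231 = 1*209 + 22, 209 = 9*22 + 11, 22 = 2*11).
11 divides -319, so solutions exist.
Back-substituting, 10593*(39) + 902*(-458) = 11.
Scale by -319/11 = -29: (a₀, b₀) = (-1131, 13282).
General solution: a = -1131 + 82t, b = 13282 - 963t for integer t.
a ≥ 0: smallest is -1131 mod 82 = 17 (at t = 14), with b = -200.

17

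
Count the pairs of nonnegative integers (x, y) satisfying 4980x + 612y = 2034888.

gcd(4980, 612) = 12  (4980 = 8*612 + 84, 612 = 7*84 + 24, 84 = 3*24 + 12, 24 = 2*12).
Back-substituting, 4980*(22) + 612*(-179) = 12.
Scale by 169574: one solution is (3730628, -30353746). Reduce x mod 51: (29, 3089).
General: x = 29 + 51t, y = 3089 - 415t.
x ≥ 0 ⇒ t ≥ 0; y ≥ 0 ⇒ t ≤ 7. So t ∈ [0, 7]: 8 solutions.

8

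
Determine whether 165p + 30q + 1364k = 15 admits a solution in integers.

gcd(165, 30) = 15  (165 = 5·30 + 15, 30 = 2·15).
gcd(15, 1364) = 1.
1 divides 15, so integer solutions exist.

yes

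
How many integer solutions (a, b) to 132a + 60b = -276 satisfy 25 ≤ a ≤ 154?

gcd(132, 60) = 12.
By Bézout, 132×(1) + 60×(-2) = 12.
Particular solution: (2, -9).
General solution: a = 2 + 5t, b = -9 - 11t for integer t.
25 ≤ 2 + 5t ≤ 154 gives t ∈ [5, 30], which is 26 values.

26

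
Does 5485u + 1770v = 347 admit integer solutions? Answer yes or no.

gcd(5485, 1770) = 5  (5485 = 3×1770 + 175, 1770 = 10×175 + 20, 175 = 8×20 + 15, 20 = 1×15 + 5, 15 = 3×5).
5 does not divide 347 (remainder 2), so no integer solutions.

no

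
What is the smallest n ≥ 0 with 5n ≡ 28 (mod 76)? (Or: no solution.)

gcd(76, 5) = 1  (76 = 15*5 + 1, 5 = 5*1).
1 divides 28, so solutions exist.
Back-substituting, 5*(-15) + 76*(1) = 1.
So 5*(-15) ≡ 1 (mod 76); multiply by 28: n ≡ -420 (mod 76).
Smallest nonnegative: n = -420 mod 76 = 36.

36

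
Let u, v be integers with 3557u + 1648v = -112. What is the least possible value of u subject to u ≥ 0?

gcd(3557, 1648):
  3557 = 2*1648 + 261
  1648 = 6*261 + 82
  261 = 3*82 + 15
  82 = 5*15 + 7
  15 = 2*7 + 1
  7 = 7*1
so gcd(3557, 1648) = 1.
1 divides -112, so solutions exist.
Back-substitute for Bézout coefficients:
  1 = 15 - 2*7
  ... = 3557*(221) + 1648*(-477)
Scale by -112/1 = -112: (u₀, v₀) = (-24752, 53424).
General solution: u = -24752 + 1648t, v = 53424 - 3557t for integer t.
u ≥ 0: smallest is -24752 mod 1648 = 1616 (at t = 16), with v = -3488.

1616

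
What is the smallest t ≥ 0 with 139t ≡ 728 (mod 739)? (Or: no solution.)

gcd(739, 139):
  739 = 5×139 + 44
  139 = 3×44 + 7
  44 = 6×7 + 2
  7 = 3×2 + 1
  2 = 2×1
so gcd(739, 139) = 1.
1 divides 728, so solutions exist.
Back-substitute for Bézout coefficients:
  1 = 7 - 3×2
  ... = 139×(319) + 739×(-60)
So 139×(319) ≡ 1 (mod 739); multiply by 728: t ≡ 232232 (mod 739).
Smallest nonnegative: t = 232232 mod 739 = 186.

186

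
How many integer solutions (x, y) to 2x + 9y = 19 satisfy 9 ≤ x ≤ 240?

26

gcd(9, 2) = 1.
By Bézout, 2*(-4) + 9*(1) = 1.
Particular solution: (5, 1).
General solution: x = 5 + 9t, y = 1 - 2t for integer t.
9 ≤ 5 + 9t ≤ 240 gives t ∈ [1, 26], which is 26 values.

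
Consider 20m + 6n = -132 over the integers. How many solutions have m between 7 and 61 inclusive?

18

gcd(20, 6) = 2  (20 = 3×6 + 2, 6 = 3×2).
Back-substituting, 20×(1) + 6×(-3) = 2.
Scale by -66: particular solution (-66, 198); reduce m mod 3: (0, -22).
General solution: m = 0 + 3t, n = -22 - 10t for integer t.
7 ≤ 0 + 3t ≤ 61 gives t ∈ [3, 20], which is 18 values.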